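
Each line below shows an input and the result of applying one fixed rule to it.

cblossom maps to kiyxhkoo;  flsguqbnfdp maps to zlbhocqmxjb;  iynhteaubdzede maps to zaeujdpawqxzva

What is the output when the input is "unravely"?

Rule — shift every letter 4 places backward in the alphabet (wrapping around), then move the last 2 characters to the front (rotate right by 2).
For "unravely", step one produces "qjnwrahu"; step two turns that into "huqjnwra".

huqjnwra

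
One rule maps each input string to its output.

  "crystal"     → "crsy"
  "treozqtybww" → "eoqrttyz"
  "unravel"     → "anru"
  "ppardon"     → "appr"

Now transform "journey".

The transformation: delete the last 3 characters, then sort the characters into alphabetical order.
"journey" → "jour" → "joru".
(Check on "crystal": → "crys" → "crsy" ✓)

joru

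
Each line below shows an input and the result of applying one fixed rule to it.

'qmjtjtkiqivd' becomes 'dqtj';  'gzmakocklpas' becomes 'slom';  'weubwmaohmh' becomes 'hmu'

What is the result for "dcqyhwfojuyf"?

fjwq

Each output is the input with this applied: keep one character in every 3, starting at position 3 (positions 3rd, 6th, 9th, ...), then reverse the string.
For "dcqyhwfojuyf", step one produces "qwjf"; step two turns that into "fjwq".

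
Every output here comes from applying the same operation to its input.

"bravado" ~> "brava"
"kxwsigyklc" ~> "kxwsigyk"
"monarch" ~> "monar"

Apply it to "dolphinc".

dolphi

What's happening: delete the last 2 characters.
Applying that to "dolphinc" gives "dolphi".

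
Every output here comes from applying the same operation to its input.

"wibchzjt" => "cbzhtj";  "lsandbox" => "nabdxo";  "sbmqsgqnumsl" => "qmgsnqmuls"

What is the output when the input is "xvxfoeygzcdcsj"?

What's happening: delete the first 2 characters, then swap each adjacent pair of characters (1↔2, 3↔4, ...).
"xvxfoeygzcdcsj" → "xfoeygzcdcsj" → "fxeogyczcdjs".

fxeogyczcdjs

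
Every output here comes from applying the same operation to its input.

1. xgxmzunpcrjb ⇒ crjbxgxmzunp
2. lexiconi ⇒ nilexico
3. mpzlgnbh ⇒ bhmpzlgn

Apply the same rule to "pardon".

npardo

The rule is to swap the front and back halves of the string, then move the first 2 characters to the end (rotate left by 2).
"pardon" → "donpar" → "npardo".
(Check on "xgxmzunpcrjb": → "npcrjbxgxmzu" → "crjbxgxmzunp" ✓)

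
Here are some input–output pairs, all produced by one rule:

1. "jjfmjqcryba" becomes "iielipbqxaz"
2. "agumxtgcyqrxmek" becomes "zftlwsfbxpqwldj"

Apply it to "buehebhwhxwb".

atdgdagvgwva

In each case the input is transformed by: shift every letter 1 place backward in the alphabet (wrapping around).
So "buehebhwhxwb" becomes "atdgdagvgwva".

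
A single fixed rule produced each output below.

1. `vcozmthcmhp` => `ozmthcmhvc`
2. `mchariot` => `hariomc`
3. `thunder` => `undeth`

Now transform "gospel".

spego

Each output is the input with this applied: delete the last character, then move the first 2 characters to the end (rotate left by 2).
On "gospel": the first step gives "gospe", and the second then gives "spego".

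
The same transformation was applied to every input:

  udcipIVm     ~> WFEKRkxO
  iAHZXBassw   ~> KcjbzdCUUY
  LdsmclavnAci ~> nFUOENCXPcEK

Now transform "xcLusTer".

ZEnWUvGT

The rule is to flip the case of every letter, then shift every letter 2 places forward in the alphabet (wrapping around).
On "xcLusTer": the first step gives "XClUStER", and the second then gives "ZEnWUvGT".
(Check on "LdsmclavnAci": → "lDSMCLAVNaCI" → "nFUOENCXPcEK" ✓)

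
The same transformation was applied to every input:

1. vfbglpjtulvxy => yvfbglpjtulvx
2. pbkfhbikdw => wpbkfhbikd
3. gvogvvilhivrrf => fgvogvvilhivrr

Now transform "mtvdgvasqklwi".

In each case the input is transformed by: move the last character to the front.
Applying that to "mtvdgvasqklwi" gives "imtvdgvasqklw".

imtvdgvasqklw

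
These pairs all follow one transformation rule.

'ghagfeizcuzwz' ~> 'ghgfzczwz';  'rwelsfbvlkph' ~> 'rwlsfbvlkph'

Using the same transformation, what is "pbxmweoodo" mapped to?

Each output is the input with this applied: remove every vowel.
"pbxmweoodo" → "pbxmwd".

pbxmwd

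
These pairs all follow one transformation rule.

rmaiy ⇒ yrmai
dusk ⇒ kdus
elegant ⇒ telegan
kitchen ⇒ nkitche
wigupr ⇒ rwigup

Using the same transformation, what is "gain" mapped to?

ngai

The pattern: move the last character to the front.
Applying that to "gain" gives "ngai".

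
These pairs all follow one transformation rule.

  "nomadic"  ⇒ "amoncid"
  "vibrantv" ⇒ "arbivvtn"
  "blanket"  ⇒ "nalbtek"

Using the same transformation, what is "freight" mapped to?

ierfthg

The rule is to move the last 3 characters to the front (rotate right by 3), then reverse the string.
Working it through for "freight": intermediate "ghtfrei", final "ierfthg".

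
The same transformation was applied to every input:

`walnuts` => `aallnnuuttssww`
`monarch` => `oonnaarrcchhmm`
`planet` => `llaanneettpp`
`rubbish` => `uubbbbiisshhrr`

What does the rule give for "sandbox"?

aannddbbooxxss

The pattern: move the first character to the end, then double every character.
Working it through for "sandbox": intermediate "andboxs", final "aannddbbooxxss".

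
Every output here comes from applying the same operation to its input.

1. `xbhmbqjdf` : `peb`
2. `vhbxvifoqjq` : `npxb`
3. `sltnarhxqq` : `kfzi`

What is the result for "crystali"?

ukd

Rule — shift every letter 8 places backward in the alphabet (wrapping around), then keep one character in every 3, starting at position 1 (positions 1st, 4th, 7th, ...).
Starting from "crystali": after the first operation, "ujqklsda"; after the second, "ukd".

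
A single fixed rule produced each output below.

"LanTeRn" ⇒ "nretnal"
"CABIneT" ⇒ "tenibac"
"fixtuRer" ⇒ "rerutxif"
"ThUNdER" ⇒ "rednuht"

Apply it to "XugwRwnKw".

The transformation: reverse the string, then convert every letter to lowercase.
For "XugwRwnKw", step one produces "wKnwRwguX"; step two turns that into "wknwrwgux".

wknwrwgux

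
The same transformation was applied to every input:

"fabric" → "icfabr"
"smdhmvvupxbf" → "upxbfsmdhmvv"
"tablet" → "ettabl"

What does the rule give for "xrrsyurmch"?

The pattern: move the first character to the end, then swap the front and back halves of the string.
On "xrrsyurmch": the first step gives "rrsyurmchx", and the second then gives "rmchxrrsyu".

rmchxrrsyu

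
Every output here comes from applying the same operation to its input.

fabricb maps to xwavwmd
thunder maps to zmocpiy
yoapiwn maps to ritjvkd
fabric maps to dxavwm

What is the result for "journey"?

ztejpmi

Rule — move the last 2 characters to the front (rotate right by 2), then shift every letter 5 places backward in the alphabet (wrapping around).
Applying both steps to "journey": "eyjourn", then "ztejpmi".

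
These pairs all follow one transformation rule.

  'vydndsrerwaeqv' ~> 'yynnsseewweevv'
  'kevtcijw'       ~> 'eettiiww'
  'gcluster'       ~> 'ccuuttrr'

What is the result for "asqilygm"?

ssiiyymm

Looking at the pairs, the operation is to keep every other character starting from the second (positions 2nd, 4th, 6th, ...), then double every character.
Starting from "asqilygm": after the first operation, "siym"; after the second, "ssiiyymm".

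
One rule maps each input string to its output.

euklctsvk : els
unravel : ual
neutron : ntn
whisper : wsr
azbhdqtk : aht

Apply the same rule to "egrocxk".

Looking at the pairs, the operation is to keep one character in every 3, starting at position 1 (positions 1st, 4th, 7th, ...).
"egrocxk" → "eok".

eok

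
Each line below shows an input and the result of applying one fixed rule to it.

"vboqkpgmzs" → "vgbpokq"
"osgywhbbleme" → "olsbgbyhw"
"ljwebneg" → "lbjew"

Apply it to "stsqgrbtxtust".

The pattern: delete the last 3 characters, then take characters alternately from the front and the back (1st, last, 2nd, 2nd-last, ...).
For "stsqgrbtxtust" the result is "sttxstqbgr".

sttxstqbgr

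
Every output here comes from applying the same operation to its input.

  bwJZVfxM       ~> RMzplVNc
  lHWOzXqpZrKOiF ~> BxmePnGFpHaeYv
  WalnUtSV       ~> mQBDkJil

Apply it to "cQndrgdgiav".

In each case the input is transformed by: flip the case of every letter, then shift every letter 10 places backward in the alphabet (wrapping around).
Applying both steps to "cQndrgdgiav": "CqNDRGDGIAV", then "SgDTHWTWYQL".

SgDTHWTWYQL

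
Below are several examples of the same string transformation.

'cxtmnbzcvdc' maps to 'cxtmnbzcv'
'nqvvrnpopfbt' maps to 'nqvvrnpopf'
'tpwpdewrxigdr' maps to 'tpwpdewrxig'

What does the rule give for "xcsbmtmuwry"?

What's happening: delete the last 2 characters.
So "xcsbmtmuwry" becomes "xcsbmtmuw".

xcsbmtmuw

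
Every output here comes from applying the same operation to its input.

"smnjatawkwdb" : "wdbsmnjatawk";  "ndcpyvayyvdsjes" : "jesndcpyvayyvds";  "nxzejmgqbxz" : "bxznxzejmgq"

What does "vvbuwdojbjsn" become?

jsnvvbuwdojb

The pattern: move the last 3 characters to the front (rotate right by 3).
So "vvbuwdojbjsn" becomes "jsnvvbuwdojb".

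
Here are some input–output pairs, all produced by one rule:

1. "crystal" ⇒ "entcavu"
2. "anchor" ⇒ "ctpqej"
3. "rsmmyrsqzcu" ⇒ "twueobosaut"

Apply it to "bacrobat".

In each case the input is transformed by: shift every letter 2 places forward in the alphabet (wrapping around), then take characters alternately from the front and the back (1st, last, 2nd, 2nd-last, ...).
Working it through for "bacrobat": intermediate "dcetqdcv", final "dvccedtq".

dvccedtq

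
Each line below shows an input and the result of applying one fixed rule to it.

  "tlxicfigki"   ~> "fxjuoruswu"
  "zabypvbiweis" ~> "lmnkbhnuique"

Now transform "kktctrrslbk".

Each output is the input with this applied: shift every letter 12 places forward in the alphabet (wrapping around).
For "kktctrrslbk" the result is "wwfofddexnw".

wwfofddexnw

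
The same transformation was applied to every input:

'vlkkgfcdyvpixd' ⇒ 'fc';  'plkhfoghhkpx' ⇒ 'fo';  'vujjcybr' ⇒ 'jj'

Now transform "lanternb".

The pattern: swap the front and back halves of the string, then keep only the last 2 characters.
Applying both steps to "lanternb": "ernblant", then "nt".

nt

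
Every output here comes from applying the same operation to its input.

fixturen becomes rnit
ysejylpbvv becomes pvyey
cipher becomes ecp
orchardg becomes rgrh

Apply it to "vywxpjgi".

jiyx

The transformation: swap the front and back halves of the string, then keep every other character starting from the second (positions 2nd, 4th, 6th, ...).
Applying that to "vywxpjgi" gives "jiyx".
(Check on "fixturen": → "urenfixt" → "rnit" ✓)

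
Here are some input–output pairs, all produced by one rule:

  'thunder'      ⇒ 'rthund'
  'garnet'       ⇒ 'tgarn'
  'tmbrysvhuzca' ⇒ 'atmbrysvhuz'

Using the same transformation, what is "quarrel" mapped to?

The pattern: move the last 2 characters to the front (rotate right by 2), then delete the first character.
Applying that to "quarrel" gives "lquarr".

lquarr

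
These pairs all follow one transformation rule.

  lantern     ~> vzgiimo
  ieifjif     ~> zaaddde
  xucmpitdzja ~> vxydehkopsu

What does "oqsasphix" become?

What's happening: sort the characters into alphabetical order, then shift every letter 5 places backward in the alphabet (wrapping around).
Doing the same to "oqsasphix": "vcdjklnns".

vcdjklnns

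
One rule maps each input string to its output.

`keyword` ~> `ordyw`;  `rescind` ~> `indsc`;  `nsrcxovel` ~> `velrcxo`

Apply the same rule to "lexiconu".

What's happening: delete the first 2 characters, then move the last 3 characters to the front (rotate right by 3).
On "lexiconu": the first step gives "xiconu", and the second then gives "onuxic".
(Check on "nsrcxovel": → "rcxovel" → "velrcxo" ✓)

onuxic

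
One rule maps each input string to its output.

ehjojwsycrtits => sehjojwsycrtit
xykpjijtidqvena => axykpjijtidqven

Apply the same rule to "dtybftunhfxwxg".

gdtybftunhfxwx

What's happening: move the last character to the front.
"dtybftunhfxwxg" → "gdtybftunhfxwx".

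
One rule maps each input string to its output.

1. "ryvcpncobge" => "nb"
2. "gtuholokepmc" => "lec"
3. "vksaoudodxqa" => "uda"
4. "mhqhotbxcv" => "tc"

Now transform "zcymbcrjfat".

cf

In each case the input is transformed by: delete the first 3 characters, then keep one character in every 3, starting at position 3 (positions 3rd, 6th, 9th, ...).
Applying both steps to "zcymbcrjfat": "mbcrjfat", then "cf".
(Check on "mhqhotbxcv": → "hotbxcv" → "tc" ✓)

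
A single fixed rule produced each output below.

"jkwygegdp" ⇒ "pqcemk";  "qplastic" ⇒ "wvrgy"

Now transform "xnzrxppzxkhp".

What's happening: delete the last 3 characters, then shift every letter 6 places forward in the alphabet (wrapping around).
Working it through for "xnzrxppzxkhp": intermediate "xnzrxppzx", final "dtfxdvvfd".

dtfxdvvfd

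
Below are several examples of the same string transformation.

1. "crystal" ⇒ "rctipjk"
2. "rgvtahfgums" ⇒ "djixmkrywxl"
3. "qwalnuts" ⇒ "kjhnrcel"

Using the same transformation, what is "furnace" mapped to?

In each case the input is transformed by: move the last 2 characters to the front (rotate right by 2), then shift every letter 9 places backward in the alphabet (wrapping around).
Working it through for "furnace": intermediate "cefurna", final "tvwlier".

tvwlier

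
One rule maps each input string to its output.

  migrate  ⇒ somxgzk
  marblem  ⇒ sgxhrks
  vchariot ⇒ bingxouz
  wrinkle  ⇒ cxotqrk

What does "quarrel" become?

The pattern: shift every letter 6 places forward in the alphabet (wrapping around).
For "quarrel" the result is "wagxxkr".

wagxxkr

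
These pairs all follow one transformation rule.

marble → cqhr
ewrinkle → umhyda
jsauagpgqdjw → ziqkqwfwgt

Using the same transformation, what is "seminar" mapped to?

iucyd

Each output is the input with this applied: shift every letter 10 places backward in the alphabet (wrapping around), then delete the last 2 characters.
On "seminar": the first step gives "iucydqh", and the second then gives "iucyd".
(Check on "jsauagpgqdjw": → "ziqkqwfwgtzm" → "ziqkqwfwgt" ✓)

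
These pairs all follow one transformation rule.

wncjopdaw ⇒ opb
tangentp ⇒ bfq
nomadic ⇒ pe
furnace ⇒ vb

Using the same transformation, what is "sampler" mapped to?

bm

The pattern: shift every letter 1 place forward in the alphabet (wrapping around), then keep one character in every 3, starting at position 2 (positions 2nd, 5th, 8th, ...).
Starting from "sampler": after the first operation, "tbnqmfs"; after the second, "bm".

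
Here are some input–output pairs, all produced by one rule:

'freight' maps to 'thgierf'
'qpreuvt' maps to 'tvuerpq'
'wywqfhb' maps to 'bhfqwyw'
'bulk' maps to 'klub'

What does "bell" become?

The rule is to reverse the string.
So "bell" becomes "lleb".

lleb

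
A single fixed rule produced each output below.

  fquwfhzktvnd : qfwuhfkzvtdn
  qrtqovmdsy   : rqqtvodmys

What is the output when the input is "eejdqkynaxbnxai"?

Rule — swap each adjacent pair of characters (1↔2, 3↔4, ...).
So "eejdqkynaxbnxai" becomes "eedjkqnyxanbaxi".

eedjkqnyxanbaxi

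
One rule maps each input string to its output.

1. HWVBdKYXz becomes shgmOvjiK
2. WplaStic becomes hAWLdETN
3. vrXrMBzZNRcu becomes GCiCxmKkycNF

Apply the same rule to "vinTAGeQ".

What's happening: flip the case of every letter, then shift every letter 11 places forward in the alphabet (wrapping around).
Applying that to "vinTAGeQ" gives "GTYelrPb".

GTYelrPb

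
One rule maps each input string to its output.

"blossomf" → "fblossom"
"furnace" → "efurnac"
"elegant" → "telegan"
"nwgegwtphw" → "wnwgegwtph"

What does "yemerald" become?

The rule is to move the last character to the front.
So "yemerald" becomes "dyemeral".

dyemeral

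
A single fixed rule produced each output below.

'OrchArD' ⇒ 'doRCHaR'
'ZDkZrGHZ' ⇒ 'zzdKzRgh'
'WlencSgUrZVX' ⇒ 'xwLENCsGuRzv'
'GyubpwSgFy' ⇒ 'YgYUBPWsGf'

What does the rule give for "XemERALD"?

The rule is to move the last character to the front, then flip the case of every letter.
Starting from "XemERALD": after the first operation, "DXemERAL"; after the second, "dxEMeral".

dxEMeral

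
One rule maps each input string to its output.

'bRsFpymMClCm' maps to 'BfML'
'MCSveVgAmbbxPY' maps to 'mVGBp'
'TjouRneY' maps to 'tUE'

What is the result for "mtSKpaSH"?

Mks

Looking at the pairs, the operation is to flip the case of every letter, then keep one character in every 3, starting at position 1 (positions 1st, 4th, 7th, ...).
On "mtSKpaSH": the first step gives "MTskPAsh", and the second then gives "Mks".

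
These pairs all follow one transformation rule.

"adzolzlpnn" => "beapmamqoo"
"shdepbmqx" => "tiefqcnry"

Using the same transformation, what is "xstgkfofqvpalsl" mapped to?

ytuhlgpgrwqbmtm

What's happening: shift every letter 1 place forward in the alphabet (wrapping around).
So "xstgkfofqvpalsl" becomes "ytuhlgpgrwqbmtm".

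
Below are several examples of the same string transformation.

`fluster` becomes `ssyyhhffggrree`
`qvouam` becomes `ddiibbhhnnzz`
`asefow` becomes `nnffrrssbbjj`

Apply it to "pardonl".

The rule is to shift every letter 13 places forward in the alphabet (wrapping around) — i.e. ROT13, then double every character.
Applying both steps to "pardonl": "cneqbay", then "ccnneeqqbbaayy".

ccnneeqqbbaayy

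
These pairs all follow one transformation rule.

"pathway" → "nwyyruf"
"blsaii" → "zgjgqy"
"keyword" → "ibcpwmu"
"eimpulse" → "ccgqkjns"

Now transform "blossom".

Each output is the input with this applied: take characters alternately from the front and the back (1st, last, 2nd, 2nd-last, ...), then shift every letter 2 places backward in the alphabet (wrapping around).
"blossom" → "bmlooss" → "zkjmmqq".

zkjmmqq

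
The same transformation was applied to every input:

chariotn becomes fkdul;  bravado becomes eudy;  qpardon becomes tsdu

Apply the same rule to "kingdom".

nlqj

The transformation: delete the last 3 characters, then shift every letter 3 places forward in the alphabet (wrapping around).
Working it through for "kingdom": intermediate "king", final "nlqj".
(Check on "qpardon": → "qpar" → "tsdu" ✓)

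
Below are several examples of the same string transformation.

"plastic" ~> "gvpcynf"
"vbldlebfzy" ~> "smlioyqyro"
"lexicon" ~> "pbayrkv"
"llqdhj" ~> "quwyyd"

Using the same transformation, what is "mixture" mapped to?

Each output is the input with this applied: shift every letter 13 places forward in the alphabet (wrapping around) — i.e. ROT13, then move the last 3 characters to the front (rotate right by 3).
For "mixture", step one produces "zvkgher"; step two turns that into "herzvkg".
(Check on "lexicon": → "yrkvpba" → "pbayrkv" ✓)

herzvkg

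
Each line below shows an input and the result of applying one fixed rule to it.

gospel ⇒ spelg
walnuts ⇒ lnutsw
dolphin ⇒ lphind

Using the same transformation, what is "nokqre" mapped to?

kqren

The transformation: move the first character to the end, then delete the first character.
Applying both steps to "nokqre": "okqren", then "kqren".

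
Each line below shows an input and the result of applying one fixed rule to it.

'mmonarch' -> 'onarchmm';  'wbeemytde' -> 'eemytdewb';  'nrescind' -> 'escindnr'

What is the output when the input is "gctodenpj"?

Each output is the input with this applied: move the first 2 characters to the end (rotate left by 2).
On "gctodenpj" that produces "todenpjgc".

todenpjgc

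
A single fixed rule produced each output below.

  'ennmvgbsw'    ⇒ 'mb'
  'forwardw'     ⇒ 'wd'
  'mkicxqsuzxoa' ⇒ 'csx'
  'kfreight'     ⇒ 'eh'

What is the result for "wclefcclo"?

In each case the input is transformed by: delete the first character, then keep one character in every 3, starting at position 3 (positions 3rd, 6th, 9th, ...).
Applying both steps to "wclefcclo": "clefcclo", then "ec".
(Check on "forwardw": → "orwardw" → "wd" ✓)

ec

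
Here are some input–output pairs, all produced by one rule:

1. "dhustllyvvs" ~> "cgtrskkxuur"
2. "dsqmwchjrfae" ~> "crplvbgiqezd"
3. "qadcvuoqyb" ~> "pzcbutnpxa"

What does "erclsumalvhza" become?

dqbkrtlzkugyz

Looking at the pairs, the operation is to shift every letter 1 place backward in the alphabet (wrapping around).
Applying that to "erclsumalvhza" gives "dqbkrtlzkugyz".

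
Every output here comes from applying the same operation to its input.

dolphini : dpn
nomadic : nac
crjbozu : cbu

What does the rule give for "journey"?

jry

Looking at the pairs, the operation is to keep one character in every 3, starting at position 1 (positions 1st, 4th, 7th, ...).
So "journey" becomes "jry".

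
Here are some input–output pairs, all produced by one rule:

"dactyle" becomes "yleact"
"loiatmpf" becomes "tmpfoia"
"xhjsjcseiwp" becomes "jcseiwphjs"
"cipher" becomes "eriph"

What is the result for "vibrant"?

The transformation: delete the first character, then move the first 3 characters to the end (rotate left by 3).
On "vibrant": the first step gives "ibrant", and the second then gives "antibr".

antibr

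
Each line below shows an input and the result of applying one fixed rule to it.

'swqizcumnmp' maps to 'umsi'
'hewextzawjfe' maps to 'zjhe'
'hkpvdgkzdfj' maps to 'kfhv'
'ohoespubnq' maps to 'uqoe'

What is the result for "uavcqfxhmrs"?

Looking at the pairs, the operation is to keep one character in every 3, starting at position 1 (positions 1st, 4th, 7th, ...), then move the last 2 characters to the front (rotate right by 2).
For "uavcqfxhmrs", step one produces "ucxr"; step two turns that into "xruc".
(Check on "hewextzawjfe": → "hezj" → "zjhe" ✓)

xruc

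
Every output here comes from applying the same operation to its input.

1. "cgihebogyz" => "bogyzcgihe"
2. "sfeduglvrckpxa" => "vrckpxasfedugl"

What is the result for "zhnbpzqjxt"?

zqjxtzhnbp

What's happening: swap the front and back halves of the string.
So "zhnbpzqjxt" becomes "zqjxtzhnbp".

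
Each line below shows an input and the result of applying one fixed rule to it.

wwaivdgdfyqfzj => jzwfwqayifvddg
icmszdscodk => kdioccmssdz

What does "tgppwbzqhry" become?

yrthgqpzpbw

Looking at the pairs, the operation is to move the last character to the front, then take characters alternately from the front and the back (1st, last, 2nd, 2nd-last, ...).
Starting from "tgppwbzqhry": after the first operation, "ytgppwbzqhr"; after the second, "yrthgqpzpbw".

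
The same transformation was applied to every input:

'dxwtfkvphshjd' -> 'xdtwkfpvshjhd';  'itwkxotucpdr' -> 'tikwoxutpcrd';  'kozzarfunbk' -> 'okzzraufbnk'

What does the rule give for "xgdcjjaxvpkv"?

gxcdjjxapvvk

Each output is the input with this applied: swap each adjacent pair of characters (1↔2, 3↔4, ...).
"xgdcjjaxvpkv" → "gxcdjjxapvvk".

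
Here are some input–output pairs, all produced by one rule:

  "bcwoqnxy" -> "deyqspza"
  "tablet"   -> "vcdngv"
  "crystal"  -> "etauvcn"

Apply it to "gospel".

iqurgn

The transformation: shift every letter 2 places forward in the alphabet (wrapping around).
On "gospel" that produces "iqurgn".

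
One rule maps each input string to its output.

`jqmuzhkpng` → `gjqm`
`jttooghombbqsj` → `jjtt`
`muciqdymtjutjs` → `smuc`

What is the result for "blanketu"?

ubla

Each output is the input with this applied: move the last character to the front, then keep only the first 4 characters.
For "blanketu" the result is "ubla".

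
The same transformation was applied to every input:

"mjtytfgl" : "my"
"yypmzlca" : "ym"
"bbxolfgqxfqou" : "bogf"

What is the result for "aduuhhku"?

au

The transformation: move the last 2 characters to the front (rotate right by 2), then keep one character in every 3, starting at position 3 (positions 3rd, 6th, 9th, ...).
Working it through for "aduuhhku": intermediate "kuaduuhh", final "au".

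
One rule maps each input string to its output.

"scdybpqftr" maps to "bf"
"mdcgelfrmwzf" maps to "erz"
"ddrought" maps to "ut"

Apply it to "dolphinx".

hx

The pattern: keep one character in every 3, starting at position 2 (positions 2nd, 5th, 8th, ...), then delete the first character.
For "dolphinx", step one produces "ohx"; step two turns that into "hx".
(Check on "ddrought": → "dut" → "ut" ✓)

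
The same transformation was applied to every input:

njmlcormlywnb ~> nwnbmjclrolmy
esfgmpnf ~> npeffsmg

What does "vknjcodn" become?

The transformation: move the last 3 characters to the front (rotate right by 3), then swap each adjacent pair of characters (1↔2, 3↔4, ...).
On "vknjcodn": the first step gives "odnvknjc", and the second then gives "dovnnkcj".
(Check on "njmlcormlywnb": → "wnbnjmlcormly" → "nwnbmjclrolmy" ✓)

dovnnkcj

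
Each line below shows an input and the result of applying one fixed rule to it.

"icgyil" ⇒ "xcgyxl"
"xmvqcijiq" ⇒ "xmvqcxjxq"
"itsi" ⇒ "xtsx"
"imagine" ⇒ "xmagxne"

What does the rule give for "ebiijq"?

ebxxjq

Looking at the pairs, the operation is to replace every "i" with "x".
So "ebiijq" becomes "ebxxjq".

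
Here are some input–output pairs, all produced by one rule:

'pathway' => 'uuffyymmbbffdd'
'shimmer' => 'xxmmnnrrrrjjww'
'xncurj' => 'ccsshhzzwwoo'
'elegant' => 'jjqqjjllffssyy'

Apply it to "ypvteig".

Rule — shift every letter 5 places forward in the alphabet (wrapping around), then double every character.
"ypvteig" → "dduuaayyjjnnll".

dduuaayyjjnnll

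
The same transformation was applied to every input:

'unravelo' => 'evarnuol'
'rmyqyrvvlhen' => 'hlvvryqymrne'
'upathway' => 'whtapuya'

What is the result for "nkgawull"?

Rule — move the last 2 characters to the front (rotate right by 2), then reverse the string.
Applying both steps to "nkgawull": "llnkgawu", then "uwagknll".

uwagknll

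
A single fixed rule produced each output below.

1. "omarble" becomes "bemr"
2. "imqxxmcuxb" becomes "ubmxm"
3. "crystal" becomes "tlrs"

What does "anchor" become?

The transformation: move the last 3 characters to the front (rotate right by 3), then keep every other character starting from the first (positions 1st, 3rd, 5th, ...).
"anchor" → "hrn".

hrn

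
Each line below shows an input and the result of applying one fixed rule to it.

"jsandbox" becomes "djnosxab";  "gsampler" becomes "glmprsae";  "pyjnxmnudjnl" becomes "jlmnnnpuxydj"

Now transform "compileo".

ilmoopce

Rule — sort the characters into alphabetical order, then move the first 2 characters to the end (rotate left by 2).
Applying that to "compileo" gives "ilmoopce".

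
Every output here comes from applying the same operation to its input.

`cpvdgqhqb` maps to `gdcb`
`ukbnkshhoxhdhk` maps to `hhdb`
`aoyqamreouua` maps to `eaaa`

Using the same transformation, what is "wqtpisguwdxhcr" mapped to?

Looking at the pairs, the operation is to sort the characters into reverse alphabetical order, then keep only the last 4 characters.
"wqtpisguwdxhcr" → "xwwutsrqpihgdc" → "hgdc".

hgdc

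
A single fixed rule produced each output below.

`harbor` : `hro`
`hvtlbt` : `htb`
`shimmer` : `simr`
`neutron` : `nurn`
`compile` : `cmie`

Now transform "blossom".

In each case the input is transformed by: keep every other character starting from the first (positions 1st, 3rd, 5th, ...).
For "blossom" the result is "bosm".

bosm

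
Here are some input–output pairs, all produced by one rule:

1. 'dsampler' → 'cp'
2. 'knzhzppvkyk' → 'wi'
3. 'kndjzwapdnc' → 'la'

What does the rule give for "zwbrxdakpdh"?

bf

Rule — shift every letter 2 places backward in the alphabet (wrapping around), then keep only the last 2 characters.
Starting from "zwbrxdakpdh": after the first operation, "xuzpvbyinbf"; after the second, "bf".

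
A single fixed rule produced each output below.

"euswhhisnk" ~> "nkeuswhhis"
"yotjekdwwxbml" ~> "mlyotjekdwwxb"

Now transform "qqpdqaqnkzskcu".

cuqqpdqaqnkzsk

Each output is the input with this applied: move the last 2 characters to the front (rotate right by 2).
"qqpdqaqnkzskcu" → "cuqqpdqaqnkzsk".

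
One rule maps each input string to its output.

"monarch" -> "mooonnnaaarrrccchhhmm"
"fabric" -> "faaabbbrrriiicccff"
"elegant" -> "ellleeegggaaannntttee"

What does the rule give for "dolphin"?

The transformation: repeat every character 3 times, then move the first 2 characters to the end (rotate left by 2).
"dolphin" → "dddooolllppphhhiiinnn" → "dooolllppphhhiiinnndd".
(Check on "fabric": → "fffaaabbbrrriiiccc" → "faaabbbrrriiicccff" ✓)

dooolllppphhhiiinnndd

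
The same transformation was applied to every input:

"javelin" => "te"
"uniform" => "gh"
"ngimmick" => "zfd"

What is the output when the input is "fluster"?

em

The transformation: keep one character in every 3, starting at position 2 (positions 2nd, 5th, 8th, ...), then shift every letter 7 places backward in the alphabet (wrapping around).
"fluster" → "lt" → "em".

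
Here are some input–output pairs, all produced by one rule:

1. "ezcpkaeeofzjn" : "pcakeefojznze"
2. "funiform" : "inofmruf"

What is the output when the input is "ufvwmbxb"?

What's happening: swap each adjacent pair of characters (1↔2, 3↔4, ...), then move the first 2 characters to the end (rotate left by 2).
Applying both steps to "ufvwmbxb": "fuwvbmbx", then "wvbmbxfu".

wvbmbxfu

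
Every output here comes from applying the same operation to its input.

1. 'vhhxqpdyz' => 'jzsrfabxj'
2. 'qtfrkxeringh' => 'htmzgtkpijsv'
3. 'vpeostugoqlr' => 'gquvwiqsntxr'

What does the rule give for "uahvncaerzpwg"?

jxpecgtbryiwc

Looking at the pairs, the operation is to move the first 2 characters to the end (rotate left by 2), then shift every letter 2 places forward in the alphabet (wrapping around).
"uahvncaerzpwg" → "hvncaerzpwgua" → "jxpecgtbryiwc".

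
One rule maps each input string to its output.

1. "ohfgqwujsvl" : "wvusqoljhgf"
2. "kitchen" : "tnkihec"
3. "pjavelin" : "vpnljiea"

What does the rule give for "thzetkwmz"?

The rule is to sort the characters into reverse alphabetical order.
Doing the same to "thzetkwmz": "zzwttmkhe".

zzwttmkhe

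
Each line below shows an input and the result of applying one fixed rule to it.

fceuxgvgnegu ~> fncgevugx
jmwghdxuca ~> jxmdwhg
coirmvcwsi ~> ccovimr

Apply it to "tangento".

teagn

Rule — delete the last 3 characters, then take characters alternately from the front and the back (1st, last, 2nd, 2nd-last, ...).
Working it through for "tangento": intermediate "tange", final "teagn".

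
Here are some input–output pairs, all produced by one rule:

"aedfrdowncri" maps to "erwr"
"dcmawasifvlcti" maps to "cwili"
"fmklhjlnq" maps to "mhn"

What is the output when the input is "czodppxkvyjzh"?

The pattern: keep one character in every 3, starting at position 2 (positions 2nd, 5th, 8th, ...).
So "czodppxkvyjzh" becomes "zpkj".

zpkj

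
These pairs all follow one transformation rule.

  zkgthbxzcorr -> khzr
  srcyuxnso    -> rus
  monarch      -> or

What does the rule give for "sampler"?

In each case the input is transformed by: keep one character in every 3, starting at position 2 (positions 2nd, 5th, 8th, ...).
"sampler" → "al".

al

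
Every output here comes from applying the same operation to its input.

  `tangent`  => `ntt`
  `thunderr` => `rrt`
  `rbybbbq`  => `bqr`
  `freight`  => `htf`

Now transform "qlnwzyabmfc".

What's happening: move the first character to the end, then keep only the last 3 characters.
Doing the same to "qlnwzyabmfc": "fcq".

fcq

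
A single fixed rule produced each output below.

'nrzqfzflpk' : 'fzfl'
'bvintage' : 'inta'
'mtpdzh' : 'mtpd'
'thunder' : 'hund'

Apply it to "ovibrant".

ibra

Looking at the pairs, the operation is to move the last 2 characters to the front (rotate right by 2), then keep only the last 4 characters.
Starting from "ovibrant": after the first operation, "ntovibra"; after the second, "ibra".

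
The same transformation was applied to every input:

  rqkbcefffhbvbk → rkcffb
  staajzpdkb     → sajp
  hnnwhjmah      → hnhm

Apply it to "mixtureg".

mxu

What's happening: keep every other character starting from the first (positions 1st, 3rd, 5th, ...), then delete the last character.
For "mixtureg", step one produces "mxue"; step two turns that into "mxu".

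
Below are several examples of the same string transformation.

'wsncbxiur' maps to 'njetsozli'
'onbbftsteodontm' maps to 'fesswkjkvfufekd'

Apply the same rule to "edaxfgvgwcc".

vurowxmxntt

Rule — shift every letter 9 places backward in the alphabet (wrapping around).
Applying that to "edaxfgvgwcc" gives "vurowxmxntt".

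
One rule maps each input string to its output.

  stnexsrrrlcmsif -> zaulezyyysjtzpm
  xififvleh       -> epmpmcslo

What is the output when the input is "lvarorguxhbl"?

The transformation: shift every letter 7 places forward in the alphabet (wrapping around).
For "lvarorguxhbl" the result is "schyvynbeois".

schyvynbeois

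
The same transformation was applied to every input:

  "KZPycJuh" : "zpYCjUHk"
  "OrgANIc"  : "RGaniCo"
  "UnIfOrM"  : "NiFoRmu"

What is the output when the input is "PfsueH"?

FSUEhp

What's happening: flip the case of every letter, then move the first character to the end.
Starting from "PfsueH": after the first operation, "pFSUEh"; after the second, "FSUEhp".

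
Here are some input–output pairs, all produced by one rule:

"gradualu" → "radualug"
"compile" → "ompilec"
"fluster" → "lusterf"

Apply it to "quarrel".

uarrelq

Rule — move the first character to the end.
Applying that to "quarrel" gives "uarrelq".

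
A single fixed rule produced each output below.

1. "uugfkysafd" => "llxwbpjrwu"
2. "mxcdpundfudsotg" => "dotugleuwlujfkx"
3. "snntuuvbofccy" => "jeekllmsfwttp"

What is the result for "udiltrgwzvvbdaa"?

Looking at the pairs, the operation is to shift every letter 9 places backward in the alphabet (wrapping around).
So "udiltrgwzvvbdaa" becomes "luzckixnqmmsurr".

luzckixnqmmsurr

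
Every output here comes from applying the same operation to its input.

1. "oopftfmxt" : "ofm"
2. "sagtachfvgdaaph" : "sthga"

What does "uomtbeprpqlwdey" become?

The transformation: keep one character in every 3, starting at position 1 (positions 1st, 4th, 7th, ...).
"uomtbeprpqlwdey" → "utpqd".

utpqd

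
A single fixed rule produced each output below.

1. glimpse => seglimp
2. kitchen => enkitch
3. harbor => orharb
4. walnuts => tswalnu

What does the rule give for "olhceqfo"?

Looking at the pairs, the operation is to move the last 2 characters to the front (rotate right by 2).
On "olhceqfo" that produces "foolhceq".

foolhceq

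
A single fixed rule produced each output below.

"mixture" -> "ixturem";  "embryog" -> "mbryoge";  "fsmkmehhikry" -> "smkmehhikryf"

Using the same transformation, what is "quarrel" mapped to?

uarrelq

In each case the input is transformed by: move the first character to the end.
Applying that to "quarrel" gives "uarrelq".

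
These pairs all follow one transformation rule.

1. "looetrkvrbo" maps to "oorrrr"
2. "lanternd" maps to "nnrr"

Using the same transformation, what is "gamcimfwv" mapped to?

What's happening: keep one character in every 3, starting at position 3 (positions 3rd, 6th, 9th, ...), then double every character.
Doing the same to "gamcimfwv": "mmmmvv".

mmmmvv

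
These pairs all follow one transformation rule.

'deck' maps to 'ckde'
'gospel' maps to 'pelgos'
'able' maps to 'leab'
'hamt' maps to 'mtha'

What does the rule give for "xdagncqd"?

The pattern: swap the front and back halves of the string.
So "xdagncqd" becomes "ncqdxdag".

ncqdxdag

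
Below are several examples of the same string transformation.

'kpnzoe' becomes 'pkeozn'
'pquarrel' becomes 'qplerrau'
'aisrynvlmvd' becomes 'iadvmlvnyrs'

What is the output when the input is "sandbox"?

asxobdn

What's happening: reverse the string, then move the last 2 characters to the front (rotate right by 2).
On "sandbox": the first step gives "xobdnas", and the second then gives "asxobdn".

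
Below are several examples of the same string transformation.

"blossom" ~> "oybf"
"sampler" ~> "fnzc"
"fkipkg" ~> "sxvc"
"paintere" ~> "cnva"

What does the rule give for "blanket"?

The pattern: shift every letter 13 places forward in the alphabet (wrapping around) — i.e. ROT13, then keep only the first 4 characters.
Applying both steps to "blanket": "oynaxrg", then "oyna".

oyna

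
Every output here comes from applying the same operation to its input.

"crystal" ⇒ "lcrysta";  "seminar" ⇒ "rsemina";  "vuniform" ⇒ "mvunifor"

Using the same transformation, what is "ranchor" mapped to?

Rule — move the last character to the front.
Doing the same to "ranchor": "rrancho".

rrancho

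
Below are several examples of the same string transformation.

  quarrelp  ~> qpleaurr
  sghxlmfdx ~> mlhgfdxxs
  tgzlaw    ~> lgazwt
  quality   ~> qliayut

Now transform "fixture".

The pattern: sort the characters into reverse alphabetical order, then move the first 3 characters to the end (rotate left by 3).
On "fixture" that produces "rifexut".

rifexut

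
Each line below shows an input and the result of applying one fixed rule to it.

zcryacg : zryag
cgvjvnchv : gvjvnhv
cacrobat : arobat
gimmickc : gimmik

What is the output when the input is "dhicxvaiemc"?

What's happening: remove every "c".
For "dhicxvaiemc" the result is "dhixvaiem".

dhixvaiem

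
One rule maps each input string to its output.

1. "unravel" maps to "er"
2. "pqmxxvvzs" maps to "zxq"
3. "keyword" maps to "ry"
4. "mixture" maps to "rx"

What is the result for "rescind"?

ns

Each output is the input with this applied: reverse the string, then keep one character in every 3, starting at position 2 (positions 2nd, 5th, 8th, ...).
"rescind" → "dnicser" → "ns".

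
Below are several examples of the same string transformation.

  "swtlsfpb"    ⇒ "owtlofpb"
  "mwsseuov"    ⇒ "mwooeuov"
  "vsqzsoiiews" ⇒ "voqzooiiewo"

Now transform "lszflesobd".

lozfleoobd

What's happening: replace every "s" with "o".
"lszflesobd" → "lozfleoobd".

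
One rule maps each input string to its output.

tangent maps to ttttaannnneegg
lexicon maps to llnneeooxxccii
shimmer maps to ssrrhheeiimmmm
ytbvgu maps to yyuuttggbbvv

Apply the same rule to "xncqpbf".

xxffnnbbccppqq

The rule is to take characters alternately from the front and the back (1st, last, 2nd, 2nd-last, ...), then double every character.
For "xncqpbf", step one produces "xfnbcpq"; step two turns that into "xxffnnbbccppqq".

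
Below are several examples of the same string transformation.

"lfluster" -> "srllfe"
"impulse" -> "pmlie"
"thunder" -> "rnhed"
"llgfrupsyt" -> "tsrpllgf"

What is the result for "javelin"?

The pattern: sort the characters into reverse alphabetical order, then delete the first 2 characters.
Doing the same to "javelin": "ljiea".

ljiea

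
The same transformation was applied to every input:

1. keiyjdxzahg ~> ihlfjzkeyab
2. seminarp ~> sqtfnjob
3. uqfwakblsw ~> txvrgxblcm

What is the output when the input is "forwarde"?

efgpsxbs

Rule — move the last 2 characters to the front (rotate right by 2), then shift every letter 1 place forward in the alphabet (wrapping around).
"forwarde" → "deforwar" → "efgpsxbs".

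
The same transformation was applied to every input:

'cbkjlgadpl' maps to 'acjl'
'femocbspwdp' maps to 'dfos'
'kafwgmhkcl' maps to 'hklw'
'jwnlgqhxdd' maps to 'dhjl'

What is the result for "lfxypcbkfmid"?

blmy

Looking at the pairs, the operation is to keep one character in every 3, starting at position 1 (positions 1st, 4th, 7th, ...), then sort the characters into alphabetical order.
Applying both steps to "lfxypcbkfmid": "lybm", then "blmy".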